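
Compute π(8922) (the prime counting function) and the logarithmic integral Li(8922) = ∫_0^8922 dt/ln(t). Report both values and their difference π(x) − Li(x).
π(8922) = 1108;  Li(8922) ≈ 1128.38;  π(x) − Li(x) ≈ -20.38.

Direct count of primes ≤ 8922 gives π(8922) = 1108. Numerical evaluation of the logarithmic integral gives Li(8922) ≈ 1128.38. The difference π(x) − Li(x) ≈ -20.38 is typically negative for small/moderate x (Li(x) overestimates), though Littlewood's theorem shows this sign changes infinitely often.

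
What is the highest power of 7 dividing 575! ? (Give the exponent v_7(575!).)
v_7(575!) = 94

Legendre's formula: v_p(n!) = Σ_{k ≥ 1} ⌊n / p^k⌋. For p = 7, n = 575, the terms are:
  ⌊575/7^1⌋ = ⌊575/7⌋ = 82
  ⌊575/7^2⌋ = ⌊575/49⌋ = 11
  ⌊575/7^3⌋ = ⌊575/343⌋ = 1
(the next term ⌊575/7^4⌋ = 0, terminating the sum). Summing: v_7(575!) = 82 + 11 + 1 = 94.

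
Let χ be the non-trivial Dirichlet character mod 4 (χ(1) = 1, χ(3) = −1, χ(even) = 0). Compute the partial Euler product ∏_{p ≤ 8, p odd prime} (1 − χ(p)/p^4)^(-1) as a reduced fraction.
∏ = 40516875/40968512

The odd primes p ≤ 8 are [3, 5, 7]. For each, χ(p) = 1 if p ≡ 1 mod 4, χ(p) = −1 if p ≡ 3 mod 4. Taking (1 − χ(p)/p^4)^(-1) = p^4/(p^4 − χ(p)): (1 − (-1)/3^4)^(-1) · (1 − (1)/5^4)^(-1) · (1 − (-1)/7^4)^(-1) = 40516875/40968512.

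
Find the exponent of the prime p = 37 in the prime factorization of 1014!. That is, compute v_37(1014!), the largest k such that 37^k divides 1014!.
v_37(1014!) = 27

Legendre's formula: v_p(n!) = Σ_{k ≥ 1} ⌊n / p^k⌋. For p = 37, n = 1014, the terms are:
  ⌊1014/37^1⌋ = ⌊1014/37⌋ = 27
(the next term ⌊1014/37^2⌋ = 0, terminating the sum). Summing: v_37(1014!) = 27 = 27.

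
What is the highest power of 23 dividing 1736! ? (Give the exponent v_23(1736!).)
v_23(1736!) = 78

Legendre's formula: v_p(n!) = Σ_{k ≥ 1} ⌊n / p^k⌋. For p = 23, n = 1736, the terms are:
  ⌊1736/23^1⌋ = ⌊1736/23⌋ = 75
  ⌊1736/23^2⌋ = ⌊1736/529⌋ = 3
(the next term ⌊1736/23^3⌋ = 0, terminating the sum). Summing: v_23(1736!) = 75 + 3 = 78.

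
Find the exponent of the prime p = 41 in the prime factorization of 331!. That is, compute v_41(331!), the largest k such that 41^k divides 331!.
v_41(331!) = 8

Legendre's formula: v_p(n!) = Σ_{k ≥ 1} ⌊n / p^k⌋. For p = 41, n = 331, the terms are:
  ⌊331/41^1⌋ = ⌊331/41⌋ = 8
(the next term ⌊331/41^2⌋ = 0, terminating the sum). Summing: v_41(331!) = 8 = 8.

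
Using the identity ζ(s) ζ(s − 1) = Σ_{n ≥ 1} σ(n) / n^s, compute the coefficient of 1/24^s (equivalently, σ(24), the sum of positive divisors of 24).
σ(24) = 60

In the product (Σ m^0/m^s)(Σ k / k^s) = Σ (Σ_{d | n} d) / n^s, the coefficient of 1/n^s is σ(n) = Σ_{d | n} d. For n = 24, divisors are [1, 2, 3, 4, 6, 8, 12, 24]; summing: σ(24) = 60.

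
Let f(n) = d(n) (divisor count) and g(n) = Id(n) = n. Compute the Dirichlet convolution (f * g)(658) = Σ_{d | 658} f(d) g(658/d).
(d * Id)(658) = 1764

Divisors of 658: [1, 2, 7, 14, 47, 94, 329, 658]. For each d | 658:
  d = 1: d(1) · Id(658/1) = 1 · 658 = 658
  d = 2: d(2) · Id(658/2) = 2 · 329 = 658
  d = 7: d(7) · Id(658/7) = 2 · 94 = 188
  d = 14: d(14) · Id(658/14) = 4 · 47 = 188
  d = 47: d(47) · Id(658/47) = 2 · 14 = 28
  d = 94: d(94) · Id(658/94) = 4 · 7 = 28
  d = 329: d(329) · Id(658/329) = 4 · 2 = 8
  d = 658: d(658) · Id(658/658) = 8 · 1 = 8
Summing: (d * Id)(658) = 658 + 658 + 188 + 188 + 28 + 28 + 8 + 8 = 1764.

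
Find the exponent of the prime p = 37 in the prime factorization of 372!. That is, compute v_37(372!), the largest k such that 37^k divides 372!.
v_37(372!) = 10

Legendre's formula: v_p(n!) = Σ_{k ≥ 1} ⌊n / p^k⌋. For p = 37, n = 372, the terms are:
  ⌊372/37^1⌋ = ⌊372/37⌋ = 10
(the next term ⌊372/37^2⌋ = 0, terminating the sum). Summing: v_37(372!) = 10 = 10.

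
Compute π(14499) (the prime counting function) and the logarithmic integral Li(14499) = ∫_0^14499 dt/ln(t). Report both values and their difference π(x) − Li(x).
π(14499) = 1698;  Li(14499) ≈ 1724.43;  π(x) − Li(x) ≈ -26.43.

Direct count of primes ≤ 14499 gives π(14499) = 1698. Numerical evaluation of the logarithmic integral gives Li(14499) ≈ 1724.43. The difference π(x) − Li(x) ≈ -26.43 is typically negative for small/moderate x (Li(x) overestimates), though Littlewood's theorem shows this sign changes infinitely often.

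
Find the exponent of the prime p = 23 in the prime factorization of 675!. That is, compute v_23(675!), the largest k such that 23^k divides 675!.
v_23(675!) = 30

Legendre's formula: v_p(n!) = Σ_{k ≥ 1} ⌊n / p^k⌋. For p = 23, n = 675, the terms are:
  ⌊675/23^1⌋ = ⌊675/23⌋ = 29
  ⌊675/23^2⌋ = ⌊675/529⌋ = 1
(the next term ⌊675/23^3⌋ = 0, terminating the sum). Summing: v_23(675!) = 29 + 1 = 30.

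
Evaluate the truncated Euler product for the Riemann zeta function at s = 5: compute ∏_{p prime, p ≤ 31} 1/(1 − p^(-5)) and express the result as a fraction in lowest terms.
∏ = 1910589921595024369341325427716514697147265/1842548811291065574051999987500114856101888

The primes p ≤ 31 are [2, 3, 5, 7, 11, 13, 17, 19, 23, 29, 31]. For each prime, (1 − 1/p^5)^(-1) = p^5 / (p^5 − 1). The product is (1 − 1/2^5)^(-1), (1 − 1/3^5)^(-1), (1 − 1/5^5)^(-1), (1 − 1/7^5)^(-1), (1 − 1/11^5)^(-1), (1 − 1/13^5)^(-1), (1 − 1/17^5)^(-1), (1 − 1/19^5)^(-1), (1 − 1/23^5)^(-1), (1 − 1/29^5)^(-1), (1 − 1/31^5)^(-1) = ∏ p^5 / (p^5 − 1) = 1910589921595024369341325427716514697147265/1842548811291065574051999987500114856101888.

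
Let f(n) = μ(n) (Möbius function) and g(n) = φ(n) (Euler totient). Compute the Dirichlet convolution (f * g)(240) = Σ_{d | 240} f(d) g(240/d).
(μ * φ)(240) = 12

Divisors of 240: [1, 2, 3, 4, 5, 6, 8, 10, 12, 15, 16, 20, 24, 30, 40, 48, 60, 80, 120, 240]. For each d | 240:
  d = 1: μ(1) · φ(240/1) = 1 · 64 = 64
  d = 2: μ(2) · φ(240/2) = -1 · 32 = -32
  d = 3: μ(3) · φ(240/3) = -1 · 32 = -32
  d = 4: μ(4) · φ(240/4) = 0 · 16 = 0
  d = 5: μ(5) · φ(240/5) = -1 · 16 = -16
  d = 6: μ(6) · φ(240/6) = 1 · 16 = 16
  d = 8: μ(8) · φ(240/8) = 0 · 8 = 0
  d = 10: μ(10) · φ(240/10) = 1 · 8 = 8
  d = 12: μ(12) · φ(240/12) = 0 · 8 = 0
  d = 15: μ(15) · φ(240/15) = 1 · 8 = 8
  d = 16: μ(16) · φ(240/16) = 0 · 8 = 0
  d = 20: μ(20) · φ(240/20) = 0 · 4 = 0
  d = 24: μ(24) · φ(240/24) = 0 · 4 = 0
  d = 30: μ(30) · φ(240/30) = -1 · 4 = -4
  d = 40: μ(40) · φ(240/40) = 0 · 2 = 0
  d = 48: μ(48) · φ(240/48) = 0 · 4 = 0
  d = 60: μ(60) · φ(240/60) = 0 · 2 = 0
  d = 80: μ(80) · φ(240/80) = 0 · 2 = 0
  d = 120: μ(120) · φ(240/120) = 0 · 1 = 0
  d = 240: μ(240) · φ(240/240) = 0 · 1 = 0
Summing: (μ * φ)(240) = 64 + -32 + -32 + 0 + -16 + 16 + 0 + 8 + 0 + 8 + 0 + 0 + 0 + -4 + 0 + 0 + 0 + 0 + 0 + 0 = 12.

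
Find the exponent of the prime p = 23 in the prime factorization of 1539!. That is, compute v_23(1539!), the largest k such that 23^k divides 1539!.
v_23(1539!) = 68

Legendre's formula: v_p(n!) = Σ_{k ≥ 1} ⌊n / p^k⌋. For p = 23, n = 1539, the terms are:
  ⌊1539/23^1⌋ = ⌊1539/23⌋ = 66
  ⌊1539/23^2⌋ = ⌊1539/529⌋ = 2
(the next term ⌊1539/23^3⌋ = 0, terminating the sum). Summing: v_23(1539!) = 66 + 2 = 68.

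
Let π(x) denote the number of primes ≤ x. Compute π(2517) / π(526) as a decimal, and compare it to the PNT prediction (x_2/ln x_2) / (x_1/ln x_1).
π(2517)/π(526) = 368/99 ≈ 3.7172;  PNT prediction ≈ 3.8285.

π(526) = 99 and π(2517) = 368, so π(2517)/π(526) ≈ 3.7172. The PNT-predicted ratio is (2517/ln(2517)) / (526/ln(526)) ≈ 3.8285. The two agree to within a few percent, as expected.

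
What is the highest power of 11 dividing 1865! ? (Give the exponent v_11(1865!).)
v_11(1865!) = 185

Legendre's formula: v_p(n!) = Σ_{k ≥ 1} ⌊n / p^k⌋. For p = 11, n = 1865, the terms are:
  ⌊1865/11^1⌋ = ⌊1865/11⌋ = 169
  ⌊1865/11^2⌋ = ⌊1865/121⌋ = 15
  ⌊1865/11^3⌋ = ⌊1865/1331⌋ = 1
(the next term ⌊1865/11^4⌋ = 0, terminating the sum). Summing: v_11(1865!) = 169 + 15 + 1 = 185.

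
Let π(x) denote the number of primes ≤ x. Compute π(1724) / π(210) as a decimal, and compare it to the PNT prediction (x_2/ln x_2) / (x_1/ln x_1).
π(1724)/π(210) = 269/46 ≈ 5.8478;  PNT prediction ≈ 5.8903.

π(210) = 46 and π(1724) = 269, so π(1724)/π(210) ≈ 5.8478. The PNT-predicted ratio is (1724/ln(1724)) / (210/ln(210)) ≈ 5.8903. The two agree to within a few percent, as expected.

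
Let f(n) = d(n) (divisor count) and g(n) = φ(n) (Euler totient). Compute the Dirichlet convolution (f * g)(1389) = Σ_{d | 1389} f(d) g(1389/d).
(d * φ)(1389) = 1856

Divisors of 1389: [1, 3, 463, 1389]. For each d | 1389:
  d = 1: d(1) · φ(1389/1) = 1 · 924 = 924
  d = 3: d(3) · φ(1389/3) = 2 · 462 = 924
  d = 463: d(463) · φ(1389/463) = 2 · 2 = 4
  d = 1389: d(1389) · φ(1389/1389) = 4 · 1 = 4
Summing: (d * φ)(1389) = 924 + 924 + 4 + 4 = 1856.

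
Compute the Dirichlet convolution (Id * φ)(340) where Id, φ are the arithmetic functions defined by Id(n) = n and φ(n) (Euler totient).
(Id * φ)(340) = 2376

Divisors of 340: [1, 2, 4, 5, 10, 17, 20, 34, 68, 85, 170, 340]. For each d | 340:
  d = 1: Id(1) · φ(340/1) = 1 · 128 = 128
  d = 2: Id(2) · φ(340/2) = 2 · 64 = 128
  d = 4: Id(4) · φ(340/4) = 4 · 64 = 256
  d = 5: Id(5) · φ(340/5) = 5 · 32 = 160
  d = 10: Id(10) · φ(340/10) = 10 · 16 = 160
  d = 17: Id(17) · φ(340/17) = 17 · 8 = 136
  d = 20: Id(20) · φ(340/20) = 20 · 16 = 320
  d = 34: Id(34) · φ(340/34) = 34 · 4 = 136
  d = 68: Id(68) · φ(340/68) = 68 · 4 = 272
  d = 85: Id(85) · φ(340/85) = 85 · 2 = 170
  d = 170: Id(170) · φ(340/170) = 170 · 1 = 170
  d = 340: Id(340) · φ(340/340) = 340 · 1 = 340
Summing: (Id * φ)(340) = 128 + 128 + 256 + 160 + 160 + 136 + 320 + 136 + 272 + 170 + 170 + 340 = 2376.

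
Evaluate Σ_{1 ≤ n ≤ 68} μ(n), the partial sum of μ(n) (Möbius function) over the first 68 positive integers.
Σ_{n ≤ 68} μ(n) = -2

Compute μ(n) for each 1 ≤ n ≤ 68: μ(1) = 1, μ(2) = -1, μ(3) = -1, μ(4) = 0, μ(5) = -1, μ(6) = 1, μ(7) = -1, μ(8) = 0, μ(9) = 0, μ(10) = 1, μ(11) = -1, μ(12) = 0, μ(13) = -1, μ(14) = 1, μ(15) = 1, μ(16) = 0, μ(17) = -1, μ(18) = 0, μ(19) = -1, μ(20) = 0, μ(21) = 1, μ(22) = 1, μ(23) = -1, μ(24) = 0, μ(25) = 0, μ(26) = 1, μ(27) = 0, μ(28) = 0, μ(29) = -1, μ(30) = -1, μ(31) = -1, μ(32) = 0, μ(33) = 1, μ(34) = 1, μ(35) = 1, μ(36) = 0, μ(37) = -1, μ(38) = 1, μ(39) = 1, μ(40) = 0, μ(41) = -1, μ(42) = -1, μ(43) = -1, μ(44) = 0, μ(45) = 0, μ(46) = 1, μ(47) = -1, μ(48) = 0, μ(49) = 0, μ(50) = 0, μ(51) = 1, μ(52) = 0, μ(53) = -1, μ(54) = 0, μ(55) = 1, μ(56) = 0, μ(57) = 1, μ(58) = 1, μ(59) = -1, μ(60) = 0, μ(61) = -1, μ(62) = 1, μ(63) = 0, μ(64) = 0, μ(65) = 1, μ(66) = -1, μ(67) = -1, μ(68) = 0. Summing all 68 values: -2. (Mertens function M(x) = Σ_{n ≤ x} μ(n); on average M(x) should be small (PNT ⟺ M(x) = o(x)).)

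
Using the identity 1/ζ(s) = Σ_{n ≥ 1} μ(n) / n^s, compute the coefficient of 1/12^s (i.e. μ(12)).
μ(12) = 0

Factor n = 12 = 2^2 · 3. μ(n) = 0 if any exponent ≥ 2 (not squarefree); otherwise μ(n) = (−1)^{ω(n)} where ω(n) is the number of distinct prime factors. Applying: μ(12) = 0.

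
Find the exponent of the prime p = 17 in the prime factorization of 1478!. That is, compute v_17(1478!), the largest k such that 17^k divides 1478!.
v_17(1478!) = 91

Legendre's formula: v_p(n!) = Σ_{k ≥ 1} ⌊n / p^k⌋. For p = 17, n = 1478, the terms are:
  ⌊1478/17^1⌋ = ⌊1478/17⌋ = 86
  ⌊1478/17^2⌋ = ⌊1478/289⌋ = 5
(the next term ⌊1478/17^3⌋ = 0, terminating the sum). Summing: v_17(1478!) = 86 + 5 = 91.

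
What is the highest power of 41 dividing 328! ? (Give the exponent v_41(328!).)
v_41(328!) = 8

Legendre's formula: v_p(n!) = Σ_{k ≥ 1} ⌊n / p^k⌋. For p = 41, n = 328, the terms are:
  ⌊328/41^1⌋ = ⌊328/41⌋ = 8
(the next term ⌊328/41^2⌋ = 0, terminating the sum). Summing: v_41(328!) = 8 = 8.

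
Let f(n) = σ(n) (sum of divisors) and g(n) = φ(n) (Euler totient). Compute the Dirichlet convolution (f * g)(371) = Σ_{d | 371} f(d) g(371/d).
(σ * φ)(371) = 1484

Divisors of 371: [1, 7, 53, 371]. For each d | 371:
  d = 1: σ(1) · φ(371/1) = 1 · 312 = 312
  d = 7: σ(7) · φ(371/7) = 8 · 52 = 416
  d = 53: σ(53) · φ(371/53) = 54 · 6 = 324
  d = 371: σ(371) · φ(371/371) = 432 · 1 = 432
Summing: (σ * φ)(371) = 312 + 416 + 324 + 432 = 1484.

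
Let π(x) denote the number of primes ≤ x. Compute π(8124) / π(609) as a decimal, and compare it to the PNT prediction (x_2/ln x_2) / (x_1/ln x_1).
π(8124)/π(609) = 1022/111 ≈ 9.2072;  PNT prediction ≈ 9.5009.

π(609) = 111 and π(8124) = 1022, so π(8124)/π(609) ≈ 9.2072. The PNT-predicted ratio is (8124/ln(8124)) / (609/ln(609)) ≈ 9.5009. The two agree to within a few percent, as expected.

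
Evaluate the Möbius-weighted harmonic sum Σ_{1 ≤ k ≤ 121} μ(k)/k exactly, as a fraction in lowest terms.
Σ μ(k)/k = -57036343158881297864991132838495688289960443/6322010928083521557629041258308732498654937398

Values of μ(k) for 1 ≤ k ≤ 121: μ(1) = 1, μ(2) = -1, μ(3) = -1, μ(5) = -1, μ(6) = 1, μ(7) = -1, μ(10) = 1, μ(11) = -1, μ(13) = -1, μ(14) = 1, μ(15) = 1, μ(17) = -1, μ(19) = -1, μ(21) = 1, μ(22) = 1, μ(23) = -1, μ(26) = 1, μ(29) = -1, μ(30) = -1, μ(31) = -1, μ(33) = 1, μ(34) = 1, μ(35) = 1, μ(37) = -1, μ(38) = 1, μ(39) = 1, μ(41) = -1, μ(42) = -1, μ(43) = -1, μ(46) = 1, μ(47) = -1, μ(51) = 1, μ(53) = -1, μ(55) = 1, μ(57) = 1, μ(58) = 1, μ(59) = -1, μ(61) = -1, μ(62) = 1, μ(65) = 1, μ(66) = -1, μ(67) = -1, μ(69) = 1, μ(70) = -1, μ(71) = -1, μ(73) = -1, μ(74) = 1, μ(77) = 1, μ(78) = -1, μ(79) = -1, μ(82) = 1, μ(83) = -1, μ(85) = 1, μ(86) = 1, μ(87) = 1, μ(89) = -1, μ(91) = 1, μ(93) = 1, μ(94) = 1, μ(95) = 1, μ(97) = -1, μ(101) = -1, μ(102) = -1, μ(103) = -1, μ(105) = -1, μ(106) = 1, μ(107) = -1, μ(109) = -1, μ(110) = -1, μ(111) = 1, μ(113) = -1, μ(114) = -1, μ(115) = 1, μ(118) = 1, μ(119) = 1, with μ = 0 on non-squarefree integers. Summing μ(k)/k for k where μ(k) ≠ 0 gives -57036343158881297864991132838495688289960443/6322010928083521557629041258308732498654937398 ≈ -0.0090. (PNT ⟺ this sum → 0 as n → ∞.)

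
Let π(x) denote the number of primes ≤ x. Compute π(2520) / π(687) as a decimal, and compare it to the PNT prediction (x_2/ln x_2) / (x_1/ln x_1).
π(2520)/π(687) = 368/124 ≈ 2.9677;  PNT prediction ≈ 3.0594.

π(687) = 124 and π(2520) = 368, so π(2520)/π(687) ≈ 2.9677. The PNT-predicted ratio is (2520/ln(2520)) / (687/ln(687)) ≈ 3.0594. The two agree to within a few percent, as expected.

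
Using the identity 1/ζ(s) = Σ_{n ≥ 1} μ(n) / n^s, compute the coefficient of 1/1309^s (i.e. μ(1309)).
μ(1309) = -1

Factor n = 1309 = 7 · 11 · 17. μ(n) = 0 if any exponent ≥ 2 (not squarefree); otherwise μ(n) = (−1)^{ω(n)} where ω(n) is the number of distinct prime factors. Applying: μ(1309) = -1.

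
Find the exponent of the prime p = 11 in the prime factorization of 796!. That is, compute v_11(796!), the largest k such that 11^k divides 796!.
v_11(796!) = 78

Legendre's formula: v_p(n!) = Σ_{k ≥ 1} ⌊n / p^k⌋. For p = 11, n = 796, the terms are:
  ⌊796/11^1⌋ = ⌊796/11⌋ = 72
  ⌊796/11^2⌋ = ⌊796/121⌋ = 6
(the next term ⌊796/11^3⌋ = 0, terminating the sum). Summing: v_11(796!) = 72 + 6 = 78.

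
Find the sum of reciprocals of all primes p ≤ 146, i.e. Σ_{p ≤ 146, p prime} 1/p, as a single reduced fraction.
Σ 1/p = 18825509850919239131453102166593625244431364344421618363/10014646650599190067509233131649940057366334653200433090

π(146) = 34, so the primes ≤ 146 are [2, 3, 5, 7, 11, 13, 17, 19, 23, 29, 31, 37, 41, 43, 47, 53, 59, 61, 67, 71, 73, 79, 83, 89, 97, 101, 103, 107, 109, 113, 127, 131, 137, 139]. Summing 1/p over these primes: 18825509850919239131453102166593625244431364344421618363/10014646650599190067509233131649940057366334653200433090 ≈ 1.8798. Mertens estimate ln ln(146) + 0.2615 ≈ 1.8677.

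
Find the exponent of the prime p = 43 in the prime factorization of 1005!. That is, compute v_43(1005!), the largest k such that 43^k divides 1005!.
v_43(1005!) = 23

Legendre's formula: v_p(n!) = Σ_{k ≥ 1} ⌊n / p^k⌋. For p = 43, n = 1005, the terms are:
  ⌊1005/43^1⌋ = ⌊1005/43⌋ = 23
(the next term ⌊1005/43^2⌋ = 0, terminating the sum). Summing: v_43(1005!) = 23 = 23.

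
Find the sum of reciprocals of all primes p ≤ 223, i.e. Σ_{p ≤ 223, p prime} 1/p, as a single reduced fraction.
Σ 1/p = 718699639327957473429492425322377115938612460993073775465130392853544377727917042657991/367009731827331916465034565550136732339800312955331782619462457039988073311157667212930

π(223) = 48, so the primes ≤ 223 are [2, 3, 5, 7, 11, 13, 17, 19, 23, 29, 31, 37, 41, 43, 47, 53, 59, 61, 67, 71, 73, 79, 83, 89, 97, 101, 103, 107, 109, 113, 127, 131, 137, 139, 149, 151, 157, 163, 167, 173, 179, 181, 191, 193, 197, 199, 211, 223]. Summing 1/p over these primes: 718699639327957473429492425322377115938612460993073775465130392853544377727917042657991/367009731827331916465034565550136732339800312955331782619462457039988073311157667212930 ≈ 1.9583. Mertens estimate ln ln(223) + 0.2615 ≈ 1.9492.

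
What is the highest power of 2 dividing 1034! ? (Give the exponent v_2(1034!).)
v_2(1034!) = 1031

Legendre's formula: v_p(n!) = Σ_{k ≥ 1} ⌊n / p^k⌋. For p = 2, n = 1034, the terms are:
  ⌊1034/2^1⌋ = ⌊1034/2⌋ = 517
  ⌊1034/2^2⌋ = ⌊1034/4⌋ = 258
  ⌊1034/2^3⌋ = ⌊1034/8⌋ = 129
  ⌊1034/2^4⌋ = ⌊1034/16⌋ = 64
  ⌊1034/2^5⌋ = ⌊1034/32⌋ = 32
  ⌊1034/2^6⌋ = ⌊1034/64⌋ = 16
  ⌊1034/2^7⌋ = ⌊1034/128⌋ = 8
  ⌊1034/2^8⌋ = ⌊1034/256⌋ = 4
  ⌊1034/2^9⌋ = ⌊1034/512⌋ = 2
  ⌊1034/2^10⌋ = ⌊1034/1024⌋ = 1
(the next term ⌊1034/2^11⌋ = 0, terminating the sum). Summing: v_2(1034!) = 517 + 258 + 129 + 64 + 32 + 16 + 8 + 4 + 2 + 1 = 1031.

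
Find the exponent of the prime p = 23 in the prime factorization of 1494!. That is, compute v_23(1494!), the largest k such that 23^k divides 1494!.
v_23(1494!) = 66

Legendre's formula: v_p(n!) = Σ_{k ≥ 1} ⌊n / p^k⌋. For p = 23, n = 1494, the terms are:
  ⌊1494/23^1⌋ = ⌊1494/23⌋ = 64
  ⌊1494/23^2⌋ = ⌊1494/529⌋ = 2
(the next term ⌊1494/23^3⌋ = 0, terminating the sum). Summing: v_23(1494!) = 64 + 2 = 66.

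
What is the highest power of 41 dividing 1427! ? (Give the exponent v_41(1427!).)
v_41(1427!) = 34

Legendre's formula: v_p(n!) = Σ_{k ≥ 1} ⌊n / p^k⌋. For p = 41, n = 1427, the terms are:
  ⌊1427/41^1⌋ = ⌊1427/41⌋ = 34
(the next term ⌊1427/41^2⌋ = 0, terminating the sum). Summing: v_41(1427!) = 34 = 34.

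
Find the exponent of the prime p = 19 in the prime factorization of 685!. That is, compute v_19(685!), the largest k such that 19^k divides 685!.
v_19(685!) = 37

Legendre's formula: v_p(n!) = Σ_{k ≥ 1} ⌊n / p^k⌋. For p = 19, n = 685, the terms are:
  ⌊685/19^1⌋ = ⌊685/19⌋ = 36
  ⌊685/19^2⌋ = ⌊685/361⌋ = 1
(the next term ⌊685/19^3⌋ = 0, terminating the sum). Summing: v_19(685!) = 36 + 1 = 37.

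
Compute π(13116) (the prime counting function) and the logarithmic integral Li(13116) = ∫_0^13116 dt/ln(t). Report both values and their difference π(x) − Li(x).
π(13116) = 1560;  Li(13116) ≈ 1579.35;  π(x) − Li(x) ≈ -19.35.

Direct count of primes ≤ 13116 gives π(13116) = 1560. Numerical evaluation of the logarithmic integral gives Li(13116) ≈ 1579.35. The difference π(x) − Li(x) ≈ -19.35 is typically negative for small/moderate x (Li(x) overestimates), though Littlewood's theorem shows this sign changes infinitely often.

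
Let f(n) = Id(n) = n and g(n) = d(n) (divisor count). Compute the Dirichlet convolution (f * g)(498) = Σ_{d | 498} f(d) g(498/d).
(Id * d)(498) = 1700

Divisors of 498: [1, 2, 3, 6, 83, 166, 249, 498]. For each d | 498:
  d = 1: Id(1) · d(498/1) = 1 · 8 = 8
  d = 2: Id(2) · d(498/2) = 2 · 4 = 8
  d = 3: Id(3) · d(498/3) = 3 · 4 = 12
  d = 6: Id(6) · d(498/6) = 6 · 2 = 12
  d = 83: Id(83) · d(498/83) = 83 · 4 = 332
  d = 166: Id(166) · d(498/166) = 166 · 2 = 332
  d = 249: Id(249) · d(498/249) = 249 · 2 = 498
  d = 498: Id(498) · d(498/498) = 498 · 1 = 498
Summing: (Id * d)(498) = 8 + 8 + 12 + 12 + 332 + 332 + 498 + 498 = 1700.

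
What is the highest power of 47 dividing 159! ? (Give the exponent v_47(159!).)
v_47(159!) = 3

Legendre's formula: v_p(n!) = Σ_{k ≥ 1} ⌊n / p^k⌋. For p = 47, n = 159, the terms are:
  ⌊159/47^1⌋ = ⌊159/47⌋ = 3
(the next term ⌊159/47^2⌋ = 0, terminating the sum). Summing: v_47(159!) = 3 = 3.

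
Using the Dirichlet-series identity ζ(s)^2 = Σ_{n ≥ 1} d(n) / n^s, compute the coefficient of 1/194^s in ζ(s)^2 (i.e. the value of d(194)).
d(194) = 4

ζ(s)^2 = (Σ 1/m^s)(Σ 1/k^s). The coefficient of 1/n^s in the product is the number of ordered pairs (m, k) with mk = n, which equals d(n). For n = 194, divisors are [1, 2, 97, 194], so d(194) = 4.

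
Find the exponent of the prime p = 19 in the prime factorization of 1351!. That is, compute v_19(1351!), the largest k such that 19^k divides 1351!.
v_19(1351!) = 74

Legendre's formula: v_p(n!) = Σ_{k ≥ 1} ⌊n / p^k⌋. For p = 19, n = 1351, the terms are:
  ⌊1351/19^1⌋ = ⌊1351/19⌋ = 71
  ⌊1351/19^2⌋ = ⌊1351/361⌋ = 3
(the next term ⌊1351/19^3⌋ = 0, terminating the sum). Summing: v_19(1351!) = 71 + 3 = 74.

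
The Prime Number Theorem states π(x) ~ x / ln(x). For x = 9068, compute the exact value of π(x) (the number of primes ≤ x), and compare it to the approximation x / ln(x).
π(9068) = 1127;  x/ln(x) ≈ 995.12;  relative error ≈ 11.70%.

Directly count primes up to 9068: π(9068) = 1127. The PNT approximation gives 9068/ln(9068) ≈ 9068/9.11251 ≈ 995.12. Relative error (π(x) − x/ln(x)) / π(x) ≈ 11.70%; the approximation is known to undercount slightly (Li(x) is a better estimate).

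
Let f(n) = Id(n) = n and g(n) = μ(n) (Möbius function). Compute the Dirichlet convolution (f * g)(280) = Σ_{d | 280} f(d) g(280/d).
(Id * μ)(280) = 96

Divisors of 280: [1, 2, 4, 5, 7, 8, 10, 14, 20, 28, 35, 40, 56, 70, 140, 280]. For each d | 280:
  d = 1: Id(1) · μ(280/1) = 1 · 0 = 0
  d = 2: Id(2) · μ(280/2) = 2 · 0 = 0
  d = 4: Id(4) · μ(280/4) = 4 · -1 = -4
  d = 5: Id(5) · μ(280/5) = 5 · 0 = 0
  d = 7: Id(7) · μ(280/7) = 7 · 0 = 0
  d = 8: Id(8) · μ(280/8) = 8 · 1 = 8
  d = 10: Id(10) · μ(280/10) = 10 · 0 = 0
  d = 14: Id(14) · μ(280/14) = 14 · 0 = 0
  d = 20: Id(20) · μ(280/20) = 20 · 1 = 20
  d = 28: Id(28) · μ(280/28) = 28 · 1 = 28
  d = 35: Id(35) · μ(280/35) = 35 · 0 = 0
  d = 40: Id(40) · μ(280/40) = 40 · -1 = -40
  d = 56: Id(56) · μ(280/56) = 56 · -1 = -56
  d = 70: Id(70) · μ(280/70) = 70 · 0 = 0
  d = 140: Id(140) · μ(280/140) = 140 · -1 = -140
  d = 280: Id(280) · μ(280/280) = 280 · 1 = 280
Summing: (Id * μ)(280) = 0 + 0 + -4 + 0 + 0 + 8 + 0 + 0 + 20 + 28 + 0 + -40 + -56 + 0 + -140 + 280 = 96.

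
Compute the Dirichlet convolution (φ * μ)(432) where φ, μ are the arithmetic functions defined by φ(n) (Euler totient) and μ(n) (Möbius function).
(φ * μ)(432) = 48

Divisors of 432: [1, 2, 3, 4, 6, 8, 9, 12, 16, 18, 24, 27, 36, 48, 54, 72, 108, 144, 216, 432]. For each d | 432:
  d = 1: φ(1) · μ(432/1) = 1 · 0 = 0
  d = 2: φ(2) · μ(432/2) = 1 · 0 = 0
  d = 3: φ(3) · μ(432/3) = 2 · 0 = 0
  d = 4: φ(4) · μ(432/4) = 2 · 0 = 0
  d = 6: φ(6) · μ(432/6) = 2 · 0 = 0
  d = 8: φ(8) · μ(432/8) = 4 · 0 = 0
  d = 9: φ(9) · μ(432/9) = 6 · 0 = 0
  d = 12: φ(12) · μ(432/12) = 4 · 0 = 0
  d = 16: φ(16) · μ(432/16) = 8 · 0 = 0
  d = 18: φ(18) · μ(432/18) = 6 · 0 = 0
  d = 24: φ(24) · μ(432/24) = 8 · 0 = 0
  d = 27: φ(27) · μ(432/27) = 18 · 0 = 0
  d = 36: φ(36) · μ(432/36) = 12 · 0 = 0
  d = 48: φ(48) · μ(432/48) = 16 · 0 = 0
  d = 54: φ(54) · μ(432/54) = 18 · 0 = 0
  d = 72: φ(72) · μ(432/72) = 24 · 1 = 24
  d = 108: φ(108) · μ(432/108) = 36 · 0 = 0
  d = 144: φ(144) · μ(432/144) = 48 · -1 = -48
  d = 216: φ(216) · μ(432/216) = 72 · -1 = -72
  d = 432: φ(432) · μ(432/432) = 144 · 1 = 144
Summing: (φ * μ)(432) = 0 + 0 + 0 + 0 + 0 + 0 + 0 + 0 + 0 + 0 + 0 + 0 + 0 + 0 + 0 + 24 + 0 + -48 + -72 + 144 = 48.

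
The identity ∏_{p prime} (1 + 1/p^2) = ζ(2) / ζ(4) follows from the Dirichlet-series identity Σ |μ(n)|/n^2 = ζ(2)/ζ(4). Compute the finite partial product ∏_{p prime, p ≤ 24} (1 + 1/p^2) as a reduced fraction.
∏ = 3394003400000/2252055594789

The primes p ≤ 24 are [2, 3, 5, 7, 11, 13, 17, 19, 23]. For each, (1 + 1/p^2) = (p^2 + 1)/p^2. Multiplying these fractions over p ∈ [2, 3, 5, 7, 11, 13, 17, 19, 23] gives 3394003400000/2252055594789. (In the limit P → ∞ this tends to ζ(2)/ζ(4).)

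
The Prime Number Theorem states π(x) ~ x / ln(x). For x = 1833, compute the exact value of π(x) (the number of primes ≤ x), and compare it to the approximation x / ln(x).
π(1833) = 282;  x/ln(x) ≈ 243.95;  relative error ≈ 13.49%.

Directly count primes up to 1833: π(1833) = 282. The PNT approximation gives 1833/ln(1833) ≈ 1833/7.51371 ≈ 243.95. Relative error (π(x) − x/ln(x)) / π(x) ≈ 13.49%; the approximation is known to undercount slightly (Li(x) is a better estimate).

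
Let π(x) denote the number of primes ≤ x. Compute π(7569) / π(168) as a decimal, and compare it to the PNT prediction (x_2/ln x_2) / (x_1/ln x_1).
π(7569)/π(168) = 960/39 ≈ 24.6154;  PNT prediction ≈ 25.8461.

π(168) = 39 and π(7569) = 960, so π(7569)/π(168) ≈ 24.6154. The PNT-predicted ratio is (7569/ln(7569)) / (168/ln(168)) ≈ 25.8461. The two agree to within a few percent, as expected.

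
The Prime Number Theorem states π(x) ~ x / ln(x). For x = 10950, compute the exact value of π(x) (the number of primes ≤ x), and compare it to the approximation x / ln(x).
π(10950) = 1330;  x/ln(x) ≈ 1177.28;  relative error ≈ 11.48%.

Directly count primes up to 10950: π(10950) = 1330. The PNT approximation gives 10950/ln(10950) ≈ 10950/9.30109 ≈ 1177.28. Relative error (π(x) − x/ln(x)) / π(x) ≈ 11.48%; the approximation is known to undercount slightly (Li(x) is a better estimate).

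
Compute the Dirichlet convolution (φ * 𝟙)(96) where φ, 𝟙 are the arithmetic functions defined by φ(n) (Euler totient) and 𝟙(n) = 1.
(φ * 𝟙)(96) = 96

Divisors of 96: [1, 2, 3, 4, 6, 8, 12, 16, 24, 32, 48, 96]. For each d | 96:
  d = 1: φ(1) · 𝟙(96/1) = 1 · 1 = 1
  d = 2: φ(2) · 𝟙(96/2) = 1 · 1 = 1
  d = 3: φ(3) · 𝟙(96/3) = 2 · 1 = 2
  d = 4: φ(4) · 𝟙(96/4) = 2 · 1 = 2
  d = 6: φ(6) · 𝟙(96/6) = 2 · 1 = 2
  d = 8: φ(8) · 𝟙(96/8) = 4 · 1 = 4
  d = 12: φ(12) · 𝟙(96/12) = 4 · 1 = 4
  d = 16: φ(16) · 𝟙(96/16) = 8 · 1 = 8
  d = 24: φ(24) · 𝟙(96/24) = 8 · 1 = 8
  d = 32: φ(32) · 𝟙(96/32) = 16 · 1 = 16
  d = 48: φ(48) · 𝟙(96/48) = 16 · 1 = 16
  d = 96: φ(96) · 𝟙(96/96) = 32 · 1 = 32
Summing: (φ * 𝟙)(96) = 1 + 1 + 2 + 2 + 2 + 4 + 4 + 8 + 8 + 16 + 16 + 32 = 96.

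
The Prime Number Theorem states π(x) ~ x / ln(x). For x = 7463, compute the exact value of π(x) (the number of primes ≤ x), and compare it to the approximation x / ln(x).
π(7463) = 945;  x/ln(x) ≈ 836.87;  relative error ≈ 11.44%.

Directly count primes up to 7463: π(7463) = 945. The PNT approximation gives 7463/ln(7463) ≈ 7463/8.91771 ≈ 836.87. Relative error (π(x) − x/ln(x)) / π(x) ≈ 11.44%; the approximation is known to undercount slightly (Li(x) is a better estimate).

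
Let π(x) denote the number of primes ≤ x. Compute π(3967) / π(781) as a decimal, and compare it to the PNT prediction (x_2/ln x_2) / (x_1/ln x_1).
π(3967)/π(781) = 549/137 ≈ 4.0073;  PNT prediction ≈ 4.0831.

π(781) = 137 and π(3967) = 549, so π(3967)/π(781) ≈ 4.0073. The PNT-predicted ratio is (3967/ln(3967)) / (781/ln(781)) ≈ 4.0831. The two agree to within a few percent, as expected.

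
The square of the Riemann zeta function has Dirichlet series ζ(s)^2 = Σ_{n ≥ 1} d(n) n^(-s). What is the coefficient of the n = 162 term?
d(162) = 10

ζ(s)^2 = (Σ 1/m^s)(Σ 1/k^s). The coefficient of 1/n^s in the product is the number of ordered pairs (m, k) with mk = n, which equals d(n). For n = 162, divisors are [1, 2, 3, 6, 9, 18, 27, 54, 81, 162], so d(162) = 10.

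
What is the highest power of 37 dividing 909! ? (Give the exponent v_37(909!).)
v_37(909!) = 24

Legendre's formula: v_p(n!) = Σ_{k ≥ 1} ⌊n / p^k⌋. For p = 37, n = 909, the terms are:
  ⌊909/37^1⌋ = ⌊909/37⌋ = 24
(the next term ⌊909/37^2⌋ = 0, terminating the sum). Summing: v_37(909!) = 24 = 24.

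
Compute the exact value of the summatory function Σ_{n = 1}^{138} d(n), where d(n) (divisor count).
Σ_{n ≤ 138} d(n) = 705

Compute d(n) for each 1 ≤ n ≤ 138: d(1) = 1, d(2) = 2, d(3) = 2, d(4) = 3, d(5) = 2, d(6) = 4, d(7) = 2, d(8) = 4, d(9) = 3, d(10) = 4, d(11) = 2, d(12) = 6, d(13) = 2, d(14) = 4, d(15) = 4, d(16) = 5, d(17) = 2, d(18) = 6, d(19) = 2, d(20) = 6, d(21) = 4, d(22) = 4, d(23) = 2, d(24) = 8, d(25) = 3, d(26) = 4, d(27) = 4, d(28) = 6, d(29) = 2, d(30) = 8, d(31) = 2, d(32) = 6, d(33) = 4, d(34) = 4, d(35) = 4, d(36) = 9, d(37) = 2, d(38) = 4, d(39) = 4, d(40) = 8, d(41) = 2, d(42) = 8, d(43) = 2, d(44) = 6, d(45) = 6, d(46) = 4, d(47) = 2, d(48) = 10, d(49) = 3, d(50) = 6, d(51) = 4, d(52) = 6, d(53) = 2, d(54) = 8, d(55) = 4, d(56) = 8, d(57) = 4, d(58) = 4, d(59) = 2, d(60) = 12, d(61) = 2, d(62) = 4, d(63) = 6, d(64) = 7, d(65) = 4, d(66) = 8, d(67) = 2, d(68) = 6, d(69) = 4, d(70) = 8, d(71) = 2, d(72) = 12, d(73) = 2, d(74) = 4, d(75) = 6, d(76) = 6, d(77) = 4, d(78) = 8, d(79) = 2, d(80) = 10, d(81) = 5, d(82) = 4, d(83) = 2, d(84) = 12, d(85) = 4, d(86) = 4, d(87) = 4, d(88) = 8, d(89) = 2, d(90) = 12, d(91) = 4, d(92) = 6, d(93) = 4, d(94) = 4, d(95) = 4, d(96) = 12, d(97) = 2, d(98) = 6, d(99) = 6, d(100) = 9, d(101) = 2, d(102) = 8, d(103) = 2, d(104) = 8, d(105) = 8, d(106) = 4, d(107) = 2, d(108) = 12, d(109) = 2, d(110) = 8, d(111) = 4, d(112) = 10, d(113) = 2, d(114) = 8, d(115) = 4, d(116) = 6, d(117) = 6, d(118) = 4, d(119) = 4, d(120) = 16, d(121) = 3, d(122) = 4, d(123) = 4, d(124) = 6, d(125) = 4, d(126) = 12, d(127) = 2, d(128) = 8, d(129) = 4, d(130) = 8, d(131) = 2, d(132) = 12, d(133) = 4, d(134) = 4, d(135) = 8, d(136) = 8, d(137) = 2, d(138) = 8. Summing all 138 values: 705. (Dirichlet's divisor formula: Σ_{n ≤ x} d(n) = x ln(x) + (2γ − 1) x + O(√x). For x = 138, the asymptotic estimate is ≈ 701.27.)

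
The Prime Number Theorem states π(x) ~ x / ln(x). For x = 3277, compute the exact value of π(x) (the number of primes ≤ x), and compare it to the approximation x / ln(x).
π(3277) = 462;  x/ln(x) ≈ 404.83;  relative error ≈ 12.37%.

Directly count primes up to 3277: π(3277) = 462. The PNT approximation gives 3277/ln(3277) ≈ 3277/8.09468 ≈ 404.83. Relative error (π(x) − x/ln(x)) / π(x) ≈ 12.37%; the approximation is known to undercount slightly (Li(x) is a better estimate).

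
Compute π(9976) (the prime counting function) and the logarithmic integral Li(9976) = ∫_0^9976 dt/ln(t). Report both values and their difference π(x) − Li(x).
π(9976) = 1229;  Li(9976) ≈ 1243.53;  π(x) − Li(x) ≈ -14.53.

Direct count of primes ≤ 9976 gives π(9976) = 1229. Numerical evaluation of the logarithmic integral gives Li(9976) ≈ 1243.53. The difference π(x) − Li(x) ≈ -14.53 is typically negative for small/moderate x (Li(x) overestimates), though Littlewood's theorem shows this sign changes infinitely often.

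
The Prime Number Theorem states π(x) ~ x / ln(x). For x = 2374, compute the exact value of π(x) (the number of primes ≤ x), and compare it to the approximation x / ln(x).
π(2374) = 351;  x/ln(x) ≈ 305.44;  relative error ≈ 12.98%.

Directly count primes up to 2374: π(2374) = 351. The PNT approximation gives 2374/ln(2374) ≈ 2374/7.77233 ≈ 305.44. Relative error (π(x) − x/ln(x)) / π(x) ≈ 12.98%; the approximation is known to undercount slightly (Li(x) is a better estimate).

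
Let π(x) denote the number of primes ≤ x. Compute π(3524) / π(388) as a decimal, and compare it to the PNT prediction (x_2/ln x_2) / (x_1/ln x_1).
π(3524)/π(388) = 491/76 ≈ 6.4605;  PNT prediction ≈ 6.6289.

π(388) = 76 and π(3524) = 491, so π(3524)/π(388) ≈ 6.4605. The PNT-predicted ratio is (3524/ln(3524)) / (388/ln(388)) ≈ 6.6289. The two agree to within a few percent, as expected.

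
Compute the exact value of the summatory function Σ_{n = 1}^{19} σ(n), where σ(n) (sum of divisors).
Σ_{n ≤ 19} σ(n) = 297

Compute σ(n) for each 1 ≤ n ≤ 19: σ(1) = 1, σ(2) = 3, σ(3) = 4, σ(4) = 7, σ(5) = 6, σ(6) = 12, σ(7) = 8, σ(8) = 15, σ(9) = 13, σ(10) = 18, σ(11) = 12, σ(12) = 28, σ(13) = 14, σ(14) = 24, σ(15) = 24, σ(16) = 31, σ(17) = 18, σ(18) = 39, σ(19) = 20. Summing all 19 values: 297. (Average order: Σ_{n ≤ x} σ(n) ~ (π²/12) x². For x = 19, (π²/12)·19² ≈ 296.91.)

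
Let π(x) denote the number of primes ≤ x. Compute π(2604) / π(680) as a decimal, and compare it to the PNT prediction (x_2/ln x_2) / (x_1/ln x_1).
π(2604)/π(680) = 378/123 ≈ 3.0732;  PNT prediction ≈ 3.1756.

π(680) = 123 and π(2604) = 378, so π(2604)/π(680) ≈ 3.0732. The PNT-predicted ratio is (2604/ln(2604)) / (680/ln(680)) ≈ 3.1756. The two agree to within a few percent, as expected.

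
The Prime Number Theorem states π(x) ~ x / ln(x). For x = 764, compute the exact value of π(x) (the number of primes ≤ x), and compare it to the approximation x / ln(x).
π(764) = 135;  x/ln(x) ≈ 115.09;  relative error ≈ 14.75%.

Directly count primes up to 764: π(764) = 135. The PNT approximation gives 764/ln(764) ≈ 764/6.63857 ≈ 115.09. Relative error (π(x) − x/ln(x)) / π(x) ≈ 14.75%; the approximation is known to undercount slightly (Li(x) is a better estimate).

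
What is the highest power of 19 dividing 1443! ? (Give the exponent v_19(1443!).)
v_19(1443!) = 78

Legendre's formula: v_p(n!) = Σ_{k ≥ 1} ⌊n / p^k⌋. For p = 19, n = 1443, the terms are:
  ⌊1443/19^1⌋ = ⌊1443/19⌋ = 75
  ⌊1443/19^2⌋ = ⌊1443/361⌋ = 3
(the next term ⌊1443/19^3⌋ = 0, terminating the sum). Summing: v_19(1443!) = 75 + 3 = 78.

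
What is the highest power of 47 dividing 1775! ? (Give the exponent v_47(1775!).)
v_47(1775!) = 37

Legendre's formula: v_p(n!) = Σ_{k ≥ 1} ⌊n / p^k⌋. For p = 47, n = 1775, the terms are:
  ⌊1775/47^1⌋ = ⌊1775/47⌋ = 37
(the next term ⌊1775/47^2⌋ = 0, terminating the sum). Summing: v_47(1775!) = 37 = 37.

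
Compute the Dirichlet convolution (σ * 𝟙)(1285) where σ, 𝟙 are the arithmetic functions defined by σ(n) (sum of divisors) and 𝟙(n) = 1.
(σ * 𝟙)(1285) = 1813

Divisors of 1285: [1, 5, 257, 1285]. For each d | 1285:
  d = 1: σ(1) · 𝟙(1285/1) = 1 · 1 = 1
  d = 5: σ(5) · 𝟙(1285/5) = 6 · 1 = 6
  d = 257: σ(257) · 𝟙(1285/257) = 258 · 1 = 258
  d = 1285: σ(1285) · 𝟙(1285/1285) = 1548 · 1 = 1548
Summing: (σ * 𝟙)(1285) = 1 + 6 + 258 + 1548 = 1813.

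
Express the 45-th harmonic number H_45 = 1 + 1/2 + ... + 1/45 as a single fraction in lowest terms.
H_45 = 5914085889685464427/1345655451257488800

Direct summation: H_45 = 1 + 1/2 + ... + 1/45. The least common denominator is lcm(1, ..., 45) = 9419588158802421600; over this denominator the numerator is 9419588158802421600 + 4709794079401210800 + 3139862719600807200 + 2354897039700605400 + 1883917631760484320 + 1569931359800403600 + 1345655451257488800 + 1177448519850302700 + 1046620906533602400 + 941958815880242160 + 856326196254765600 + 784965679900201800 + 724583704523263200 + 672827725628744400 + 627972543920161440 + 588724259925151350 + 554093421106024800 + 523310453266801200 + 495767797831706400 + 470979407940121080 + 448551817085829600 + 428163098127382800 + 409547311252279200 + 392482839950100900 + 376783526352096864 + 362291852261631600 + 348873635511200800 + 336413862814372200 + 324813384786290400 + 313986271960080720 + 303857682542013600 + 294362129962575675 + 285442065418255200 + 277046710553012400 + 269131090251497760 + 261655226633400600 + 254583463751416800 + 247883898915853200 + 241527901507754400 + 235489703970060540 + 229746052653717600 + 224275908542914800 + 219060189739591200 + 214081549063691400 + 209324181306720480 = 41398601227798250989, so H_45 = 41398601227798250989/9419588158802421600; reducing by gcd(41398601227798250989, 9419588158802421600) = 7 gives 5914085889685464427/1345655451257488800 ≈ 4.39495. (The PNT-adjacent estimate ln(45) + γ ≈ 4.38388 matches within O(1/n).)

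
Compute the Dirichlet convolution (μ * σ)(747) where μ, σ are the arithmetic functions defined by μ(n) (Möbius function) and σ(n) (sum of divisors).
(μ * σ)(747) = 747

Divisors of 747: [1, 3, 9, 83, 249, 747]. For each d | 747:
  d = 1: μ(1) · σ(747/1) = 1 · 1092 = 1092
  d = 3: μ(3) · σ(747/3) = -1 · 336 = -336
  d = 9: μ(9) · σ(747/9) = 0 · 84 = 0
  d = 83: μ(83) · σ(747/83) = -1 · 13 = -13
  d = 249: μ(249) · σ(747/249) = 1 · 4 = 4
  d = 747: μ(747) · σ(747/747) = 0 · 1 = 0
Summing: (μ * σ)(747) = 1092 + -336 + 0 + -13 + 4 + 0 = 747.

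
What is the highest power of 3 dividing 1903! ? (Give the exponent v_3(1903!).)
v_3(1903!) = 947

Legendre's formula: v_p(n!) = Σ_{k ≥ 1} ⌊n / p^k⌋. For p = 3, n = 1903, the terms are:
  ⌊1903/3^1⌋ = ⌊1903/3⌋ = 634
  ⌊1903/3^2⌋ = ⌊1903/9⌋ = 211
  ⌊1903/3^3⌋ = ⌊1903/27⌋ = 70
  ⌊1903/3^4⌋ = ⌊1903/81⌋ = 23
  ⌊1903/3^5⌋ = ⌊1903/243⌋ = 7
  ⌊1903/3^6⌋ = ⌊1903/729⌋ = 2
(the next term ⌊1903/3^7⌋ = 0, terminating the sum). Summing: v_3(1903!) = 634 + 211 + 70 + 23 + 7 + 2 = 947.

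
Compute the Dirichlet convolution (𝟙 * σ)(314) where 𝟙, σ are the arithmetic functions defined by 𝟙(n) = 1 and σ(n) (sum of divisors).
(𝟙 * σ)(314) = 636

Divisors of 314: [1, 2, 157, 314]. For each d | 314:
  d = 1: 𝟙(1) · σ(314/1) = 1 · 474 = 474
  d = 2: 𝟙(2) · σ(314/2) = 1 · 158 = 158
  d = 157: 𝟙(157) · σ(314/157) = 1 · 3 = 3
  d = 314: 𝟙(314) · σ(314/314) = 1 · 1 = 1
Summing: (𝟙 * σ)(314) = 474 + 158 + 3 + 1 = 636.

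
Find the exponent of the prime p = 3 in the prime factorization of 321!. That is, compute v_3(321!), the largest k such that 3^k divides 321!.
v_3(321!) = 157

Legendre's formula: v_p(n!) = Σ_{k ≥ 1} ⌊n / p^k⌋. For p = 3, n = 321, the terms are:
  ⌊321/3^1⌋ = ⌊321/3⌋ = 107
  ⌊321/3^2⌋ = ⌊321/9⌋ = 35
  ⌊321/3^3⌋ = ⌊321/27⌋ = 11
  ⌊321/3^4⌋ = ⌊321/81⌋ = 3
  ⌊321/3^5⌋ = ⌊321/243⌋ = 1
(the next term ⌊321/3^6⌋ = 0, terminating the sum). Summing: v_3(321!) = 107 + 35 + 11 + 3 + 1 = 157.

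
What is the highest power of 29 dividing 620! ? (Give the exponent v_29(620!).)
v_29(620!) = 21

Legendre's formula: v_p(n!) = Σ_{k ≥ 1} ⌊n / p^k⌋. For p = 29, n = 620, the terms are:
  ⌊620/29^1⌋ = ⌊620/29⌋ = 21
(the next term ⌊620/29^2⌋ = 0, terminating the sum). Summing: v_29(620!) = 21 = 21.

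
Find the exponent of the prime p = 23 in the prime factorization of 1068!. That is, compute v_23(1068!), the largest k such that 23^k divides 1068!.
v_23(1068!) = 48

Legendre's formula: v_p(n!) = Σ_{k ≥ 1} ⌊n / p^k⌋. For p = 23, n = 1068, the terms are:
  ⌊1068/23^1⌋ = ⌊1068/23⌋ = 46
  ⌊1068/23^2⌋ = ⌊1068/529⌋ = 2
(the next term ⌊1068/23^3⌋ = 0, terminating the sum). Summing: v_23(1068!) = 46 + 2 = 48.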